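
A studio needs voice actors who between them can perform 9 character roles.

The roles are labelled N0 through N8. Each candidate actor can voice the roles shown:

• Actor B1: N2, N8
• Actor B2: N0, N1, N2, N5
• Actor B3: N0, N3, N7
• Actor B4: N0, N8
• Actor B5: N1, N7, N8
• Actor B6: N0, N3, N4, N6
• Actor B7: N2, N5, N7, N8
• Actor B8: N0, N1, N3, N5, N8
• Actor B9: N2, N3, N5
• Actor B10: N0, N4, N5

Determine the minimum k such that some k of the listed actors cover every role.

3

Take {B2, B5, B6}. Their union is {N0, N1, N2, N3, N4, N5, N6, N7, N8}, which is all 9 roles.
Only B6 contains N6, so B6 is forced; the remaining 5 roles need at least 2 more actors (each remaining actor adds at most 4) — so at least 3 actors are needed, and 3 is optimal.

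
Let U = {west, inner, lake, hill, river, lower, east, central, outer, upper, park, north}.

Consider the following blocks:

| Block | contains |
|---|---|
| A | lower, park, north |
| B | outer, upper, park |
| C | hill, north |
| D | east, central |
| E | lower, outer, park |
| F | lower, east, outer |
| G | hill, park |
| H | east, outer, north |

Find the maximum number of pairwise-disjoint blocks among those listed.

B, C, D are pairwise disjoint (B={outer,upper,park}; C={hill,north}; D={east,central}).
Every remaining block overlaps one of these, and no 4 of the listed blocks are pairwise disjoint, so 3 is the maximum.

3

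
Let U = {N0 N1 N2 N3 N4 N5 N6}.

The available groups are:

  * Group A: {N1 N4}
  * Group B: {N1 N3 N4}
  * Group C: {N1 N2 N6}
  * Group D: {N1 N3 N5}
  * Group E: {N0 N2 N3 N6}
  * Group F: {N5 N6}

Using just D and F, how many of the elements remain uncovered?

Union of D, F = {N1, N3, N5, N6}.
Not covered: N0, N2, N4 — 3 elements.

3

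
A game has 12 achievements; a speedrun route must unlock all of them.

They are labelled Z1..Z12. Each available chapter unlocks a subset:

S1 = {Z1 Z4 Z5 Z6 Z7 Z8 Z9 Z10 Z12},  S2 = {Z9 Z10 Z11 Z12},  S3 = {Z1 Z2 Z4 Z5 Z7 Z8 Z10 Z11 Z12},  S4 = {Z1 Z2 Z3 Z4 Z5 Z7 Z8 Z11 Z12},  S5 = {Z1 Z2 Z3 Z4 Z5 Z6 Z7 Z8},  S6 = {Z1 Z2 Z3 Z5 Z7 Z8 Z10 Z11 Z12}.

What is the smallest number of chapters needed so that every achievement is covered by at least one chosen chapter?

2

S1 and S4 together: S1 ∪ S4 = {Z1, Z2, Z3, Z4, Z5, Z6, Z7, Z8, Z9, Z10, Z11, Z12} — every achievement is covered.
No single chapter has all 12 achievements (the largest, S1, has 9), so 2 is optimal.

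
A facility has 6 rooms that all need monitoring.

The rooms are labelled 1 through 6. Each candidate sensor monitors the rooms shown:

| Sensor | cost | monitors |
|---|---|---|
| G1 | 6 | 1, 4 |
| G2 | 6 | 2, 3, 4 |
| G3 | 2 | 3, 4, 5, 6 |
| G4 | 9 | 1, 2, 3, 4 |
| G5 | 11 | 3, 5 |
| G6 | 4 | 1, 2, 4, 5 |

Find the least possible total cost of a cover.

6

G3, G6 together cover every room (G3 ∪ G6 = {1, 2, 3, 4, 5, 6}); total cost 2 + 4 = 6.
No covering selection has total cost below 6.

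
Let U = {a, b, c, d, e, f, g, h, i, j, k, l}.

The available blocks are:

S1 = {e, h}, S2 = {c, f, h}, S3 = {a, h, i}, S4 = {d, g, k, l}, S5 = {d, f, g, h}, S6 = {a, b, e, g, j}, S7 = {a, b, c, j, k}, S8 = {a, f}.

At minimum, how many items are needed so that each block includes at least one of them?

3

The 3 items {a, d, h} hit every block.
The blocks S1, S4, S8 are pairwise disjoint, so any hitting set needs a separate item for each — at least 3. Hence 3 is optimal.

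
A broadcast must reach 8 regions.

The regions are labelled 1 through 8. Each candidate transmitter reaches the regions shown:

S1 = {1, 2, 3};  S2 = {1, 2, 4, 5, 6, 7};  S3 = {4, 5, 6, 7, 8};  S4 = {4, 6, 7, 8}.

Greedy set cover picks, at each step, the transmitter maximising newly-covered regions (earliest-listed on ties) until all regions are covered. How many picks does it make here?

Greedy: pick S2 (covers 6 new) → pick S1 (covers 1 new) → pick S3 (covers 1 new). Total picks: 3.
(The true minimum cover uses only 2 transmitters, so greedy is not optimal here.)

3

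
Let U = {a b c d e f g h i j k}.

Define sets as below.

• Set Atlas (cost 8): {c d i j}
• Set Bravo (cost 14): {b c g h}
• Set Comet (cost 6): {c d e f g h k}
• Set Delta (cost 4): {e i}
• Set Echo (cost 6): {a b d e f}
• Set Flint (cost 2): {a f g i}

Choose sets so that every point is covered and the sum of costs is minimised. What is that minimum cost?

Atlas, Comet, Echo together cover every point (Atlas ∪ Comet ∪ Echo = {a, b, c, d, e, f, g, h, i, j, k}); total cost 8 + 6 + 6 = 20.
The greedy pick Flint, Comet, Echo, Atlas costs 22; no covering selection beats 20.

20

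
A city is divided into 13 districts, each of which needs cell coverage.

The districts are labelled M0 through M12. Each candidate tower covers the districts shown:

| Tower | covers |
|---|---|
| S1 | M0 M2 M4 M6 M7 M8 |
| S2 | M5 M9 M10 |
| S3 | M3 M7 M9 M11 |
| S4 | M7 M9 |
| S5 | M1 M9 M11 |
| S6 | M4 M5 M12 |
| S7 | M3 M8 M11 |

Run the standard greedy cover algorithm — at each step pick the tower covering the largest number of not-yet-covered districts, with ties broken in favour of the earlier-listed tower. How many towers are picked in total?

5

Greedy: pick S1 (covers 6 new) → pick S2 (covers 3 new) → pick S3 (covers 2 new) → pick S5 (covers 1 new) → pick S6 (covers 1 new). Total picks: 5.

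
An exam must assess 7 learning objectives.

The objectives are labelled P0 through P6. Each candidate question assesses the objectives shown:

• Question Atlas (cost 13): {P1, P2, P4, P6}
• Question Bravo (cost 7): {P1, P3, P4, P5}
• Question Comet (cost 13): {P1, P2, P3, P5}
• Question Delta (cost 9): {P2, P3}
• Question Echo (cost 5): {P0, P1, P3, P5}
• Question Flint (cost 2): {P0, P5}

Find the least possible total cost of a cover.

18

Atlas, Echo together cover every objective (Atlas ∪ Echo = {P0, P1, P2, P3, P4, P5, P6}); total cost 13 + 5 = 18.
The greedy pick Flint, Bravo, Atlas costs 22; no covering selection beats 18.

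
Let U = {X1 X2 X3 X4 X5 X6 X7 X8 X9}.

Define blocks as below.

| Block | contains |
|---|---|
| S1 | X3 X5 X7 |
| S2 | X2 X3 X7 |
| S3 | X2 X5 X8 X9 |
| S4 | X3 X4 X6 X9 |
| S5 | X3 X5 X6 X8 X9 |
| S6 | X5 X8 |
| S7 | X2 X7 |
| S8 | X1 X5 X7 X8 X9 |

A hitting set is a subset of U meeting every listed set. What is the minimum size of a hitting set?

The 3 points {X3, X7, X8} hit every block.
The blocks S4, S6, S7 are pairwise disjoint, so any hitting set needs a separate point for each — at least 3. Hence 3 is optimal.

3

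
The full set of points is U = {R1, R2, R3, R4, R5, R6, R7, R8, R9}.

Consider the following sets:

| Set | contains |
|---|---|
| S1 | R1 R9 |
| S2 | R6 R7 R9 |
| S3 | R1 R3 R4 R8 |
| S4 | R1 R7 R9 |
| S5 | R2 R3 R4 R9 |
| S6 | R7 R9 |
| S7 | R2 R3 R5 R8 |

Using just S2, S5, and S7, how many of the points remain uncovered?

Union of S2, S5, S7 = {R2, R3, R4, R5, R6, R7, R8, R9}.
Not covered: R1 — 1 point.

1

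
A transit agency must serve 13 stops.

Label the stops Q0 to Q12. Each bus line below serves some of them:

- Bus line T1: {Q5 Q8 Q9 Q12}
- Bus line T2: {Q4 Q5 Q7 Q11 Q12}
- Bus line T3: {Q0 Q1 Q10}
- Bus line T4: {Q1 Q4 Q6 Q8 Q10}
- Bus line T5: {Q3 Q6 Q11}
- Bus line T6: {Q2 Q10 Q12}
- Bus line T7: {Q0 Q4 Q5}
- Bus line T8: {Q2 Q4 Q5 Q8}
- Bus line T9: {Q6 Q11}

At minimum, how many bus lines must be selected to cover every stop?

5

T1 and T2 and T3 and T5 and T6 together: T1 ∪ T2 ∪ T3 ∪ T5 ∪ T6 = {Q0, Q1, Q2, Q3, Q4, Q5, Q6, Q7, Q8, Q9, Q10, Q11, Q12} — every stop is covered.
No 4 of the 9 bus lines cover everything (all 126 combinations miss at least one stop), so 5 is optimal.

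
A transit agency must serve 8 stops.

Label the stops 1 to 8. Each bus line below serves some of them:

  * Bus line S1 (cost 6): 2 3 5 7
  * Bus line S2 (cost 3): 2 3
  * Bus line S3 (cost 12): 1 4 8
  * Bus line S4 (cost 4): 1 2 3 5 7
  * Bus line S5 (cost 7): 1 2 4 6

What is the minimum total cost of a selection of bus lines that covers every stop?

23

S3, S4, S5 together cover every stop (S3 ∪ S4 ∪ S5 = {1, 2, 3, 4, 5, 6, 7, 8}); total cost 12 + 4 + 7 = 23.
No covering selection has total cost below 23.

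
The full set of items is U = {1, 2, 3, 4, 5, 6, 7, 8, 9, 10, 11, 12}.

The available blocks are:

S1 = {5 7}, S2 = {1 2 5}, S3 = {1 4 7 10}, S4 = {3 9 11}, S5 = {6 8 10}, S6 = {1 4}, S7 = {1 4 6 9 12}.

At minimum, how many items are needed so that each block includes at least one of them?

4

The 4 items {1, 3, 6, 7} hit every block.
The blocks S1, S4, S5, S6 are pairwise disjoint, so any hitting set needs a separate item for each — at least 4. Hence 4 is optimal.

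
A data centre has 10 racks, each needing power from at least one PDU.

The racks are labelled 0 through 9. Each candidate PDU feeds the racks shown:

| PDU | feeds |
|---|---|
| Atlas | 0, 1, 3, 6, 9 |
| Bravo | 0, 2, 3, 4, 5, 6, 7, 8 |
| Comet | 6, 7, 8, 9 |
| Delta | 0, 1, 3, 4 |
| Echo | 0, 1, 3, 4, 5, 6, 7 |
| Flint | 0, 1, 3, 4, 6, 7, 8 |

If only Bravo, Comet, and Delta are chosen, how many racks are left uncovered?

Union of Bravo, Comet, Delta = {0, 1, 2, 3, 4, 5, 6, 7, 8, 9} — that's every rack, so 0 are uncovered.

0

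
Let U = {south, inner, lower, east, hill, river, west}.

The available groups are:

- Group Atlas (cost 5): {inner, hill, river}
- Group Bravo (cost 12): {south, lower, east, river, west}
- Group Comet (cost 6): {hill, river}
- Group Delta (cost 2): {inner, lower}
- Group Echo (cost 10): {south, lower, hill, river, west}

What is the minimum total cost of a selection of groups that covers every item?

17

Atlas, Bravo together cover every item (Atlas ∪ Bravo = {south, inner, lower, east, hill, river, west}); total cost 5 + 12 = 17.
The greedy pick Delta, Atlas, Bravo costs 19; no covering selection beats 17.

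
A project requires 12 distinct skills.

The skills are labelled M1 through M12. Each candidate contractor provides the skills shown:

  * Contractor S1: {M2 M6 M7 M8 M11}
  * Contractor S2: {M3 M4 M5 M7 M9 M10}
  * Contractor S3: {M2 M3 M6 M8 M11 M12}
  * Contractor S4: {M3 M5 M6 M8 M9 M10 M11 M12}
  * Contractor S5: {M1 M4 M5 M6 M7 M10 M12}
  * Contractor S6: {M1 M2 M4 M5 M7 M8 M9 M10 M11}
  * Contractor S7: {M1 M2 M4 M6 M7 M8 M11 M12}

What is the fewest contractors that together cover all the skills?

Take {S4, S7}. Their union is {M1, M2, M3, M4, M5, M6, M7, M8, M9, M10, M11, M12}, which is all 12 skills.
No single contractor has all 12 skills (the largest, S6, has 9), so 2 is optimal.

2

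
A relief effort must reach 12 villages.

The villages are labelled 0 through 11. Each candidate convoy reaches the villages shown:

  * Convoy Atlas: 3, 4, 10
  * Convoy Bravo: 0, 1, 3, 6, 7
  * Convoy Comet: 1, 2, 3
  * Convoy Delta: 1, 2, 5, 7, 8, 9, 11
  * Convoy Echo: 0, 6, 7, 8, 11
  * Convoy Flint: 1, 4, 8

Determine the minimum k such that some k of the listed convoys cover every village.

Take {Atlas, Bravo, Delta}. Their union is {0, 1, 2, 3, 4, 5, 6, 7, 8, 9, 10, 11}, which is all 12 villages.
Only Delta contains 5, so Delta is forced; the remaining 5 villages need at least 2 more convoys (each remaining convoy adds at most 3) — so at least 3 convoys are needed, and 3 is optimal.

3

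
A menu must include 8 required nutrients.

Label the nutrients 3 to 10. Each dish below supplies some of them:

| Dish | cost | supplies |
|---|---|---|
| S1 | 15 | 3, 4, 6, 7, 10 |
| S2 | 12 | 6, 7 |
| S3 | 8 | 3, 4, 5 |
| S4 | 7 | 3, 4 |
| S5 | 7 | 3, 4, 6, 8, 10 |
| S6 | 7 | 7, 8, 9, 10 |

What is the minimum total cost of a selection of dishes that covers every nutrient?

S3, S5, S6 together cover every nutrient (S3 ∪ S5 ∪ S6 = {3, 4, 5, 6, 7, 8, 9, 10}); total cost 8 + 7 + 7 = 22.
No covering selection has total cost below 22.

22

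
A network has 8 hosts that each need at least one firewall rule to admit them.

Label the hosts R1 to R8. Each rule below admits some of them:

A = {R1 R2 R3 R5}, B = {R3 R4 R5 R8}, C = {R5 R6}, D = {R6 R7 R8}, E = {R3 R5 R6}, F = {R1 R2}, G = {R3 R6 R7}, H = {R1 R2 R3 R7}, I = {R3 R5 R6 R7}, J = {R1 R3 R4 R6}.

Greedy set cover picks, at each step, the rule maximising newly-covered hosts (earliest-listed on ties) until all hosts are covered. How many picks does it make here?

3

Greedy: pick A (covers 4 new) → pick D (covers 3 new) → pick B (covers 1 new). Total picks: 3.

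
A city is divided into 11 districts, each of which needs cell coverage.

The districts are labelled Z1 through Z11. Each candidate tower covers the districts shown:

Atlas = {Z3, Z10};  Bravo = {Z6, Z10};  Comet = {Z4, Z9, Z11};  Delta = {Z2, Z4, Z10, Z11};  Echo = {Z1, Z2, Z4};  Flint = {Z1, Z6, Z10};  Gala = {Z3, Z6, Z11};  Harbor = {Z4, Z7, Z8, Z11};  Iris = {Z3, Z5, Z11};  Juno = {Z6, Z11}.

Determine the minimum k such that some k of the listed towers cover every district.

5

Comet and Echo and Flint and Harbor and Iris together: Comet ∪ Echo ∪ Flint ∪ Harbor ∪ Iris = {Z1, Z2, Z3, Z4, Z5, Z6, Z7, Z8, Z9, Z10, Z11} — every district is covered.
No 4 of the 10 towers cover everything (all 210 combinations miss at least one district), so 5 is optimal.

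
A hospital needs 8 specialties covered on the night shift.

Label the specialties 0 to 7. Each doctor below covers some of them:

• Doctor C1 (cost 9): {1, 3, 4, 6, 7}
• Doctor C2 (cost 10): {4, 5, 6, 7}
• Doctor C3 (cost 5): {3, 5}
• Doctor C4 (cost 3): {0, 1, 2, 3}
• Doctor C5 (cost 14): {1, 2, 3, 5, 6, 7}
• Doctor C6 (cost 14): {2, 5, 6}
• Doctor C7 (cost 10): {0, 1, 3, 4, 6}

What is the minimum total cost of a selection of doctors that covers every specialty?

C2, C4 together cover every specialty (C2 ∪ C4 = {0, 1, 2, 3, 4, 5, 6, 7}); total cost 10 + 3 = 13.
No covering selection has total cost below 13.

13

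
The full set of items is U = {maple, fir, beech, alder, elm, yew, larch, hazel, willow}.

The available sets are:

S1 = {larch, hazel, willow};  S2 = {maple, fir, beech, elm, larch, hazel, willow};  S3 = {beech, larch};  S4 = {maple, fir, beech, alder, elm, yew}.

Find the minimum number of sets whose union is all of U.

2

Take {S2, S4}. Their union is {maple, fir, beech, alder, elm, yew, larch, hazel, willow}, which is all 9 items.
No single set has all 9 items (the largest, S2, has 7), so 2 is optimal.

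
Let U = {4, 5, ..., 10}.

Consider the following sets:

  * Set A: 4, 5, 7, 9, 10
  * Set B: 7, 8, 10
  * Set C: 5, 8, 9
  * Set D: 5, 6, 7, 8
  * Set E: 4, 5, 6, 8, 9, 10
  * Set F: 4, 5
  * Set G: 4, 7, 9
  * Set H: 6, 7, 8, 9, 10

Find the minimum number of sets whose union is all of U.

A and D cover everything between them: the union {4, 5, 6, 7, 8, 9, 10} is all of U.
No single set has all 7 items (the largest, E, has 6), so 2 is optimal.

2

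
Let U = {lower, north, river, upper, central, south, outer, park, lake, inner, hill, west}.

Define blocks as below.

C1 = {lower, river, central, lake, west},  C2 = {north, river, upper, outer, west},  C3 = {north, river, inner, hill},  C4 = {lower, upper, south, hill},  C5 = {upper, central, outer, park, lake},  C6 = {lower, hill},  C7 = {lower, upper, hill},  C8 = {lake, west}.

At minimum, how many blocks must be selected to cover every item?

C2 and C3 and C4 and C5 together: C2 ∪ C3 ∪ C4 ∪ C5 = {lower, north, river, upper, central, south, outer, park, lake, inner, hill, west} — every item is covered.
No 3 of the 8 blocks cover everything (all 56 combinations miss at least one item), so 4 is optimal.

4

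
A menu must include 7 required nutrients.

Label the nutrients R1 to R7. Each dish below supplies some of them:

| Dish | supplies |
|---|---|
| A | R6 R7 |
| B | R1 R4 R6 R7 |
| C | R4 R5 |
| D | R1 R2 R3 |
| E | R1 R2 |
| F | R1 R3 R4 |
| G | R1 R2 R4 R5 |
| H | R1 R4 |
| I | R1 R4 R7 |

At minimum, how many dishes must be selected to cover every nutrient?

3

Take {B, F, G}. Their union is {R1, R2, R3, R4, R5, R6, R7}, which is all 7 nutrients.
No 2 of the 9 dishes cover everything (all 36 combinations miss at least one nutrient), so 3 is optimal.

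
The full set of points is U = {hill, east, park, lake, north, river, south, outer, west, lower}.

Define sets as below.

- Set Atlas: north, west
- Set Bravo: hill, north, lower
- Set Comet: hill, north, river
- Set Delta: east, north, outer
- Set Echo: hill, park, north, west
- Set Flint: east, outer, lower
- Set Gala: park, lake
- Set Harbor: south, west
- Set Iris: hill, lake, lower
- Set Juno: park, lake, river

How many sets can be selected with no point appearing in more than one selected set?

4

Comet, Flint, Gala, Harbor are pairwise disjoint (Comet={hill,north,river}; Flint={east,outer,lower}; Gala={park,lake}; Harbor={south,west}).
Every remaining set overlaps one of these, and no 5 of the listed sets are pairwise disjoint, so 4 is the maximum.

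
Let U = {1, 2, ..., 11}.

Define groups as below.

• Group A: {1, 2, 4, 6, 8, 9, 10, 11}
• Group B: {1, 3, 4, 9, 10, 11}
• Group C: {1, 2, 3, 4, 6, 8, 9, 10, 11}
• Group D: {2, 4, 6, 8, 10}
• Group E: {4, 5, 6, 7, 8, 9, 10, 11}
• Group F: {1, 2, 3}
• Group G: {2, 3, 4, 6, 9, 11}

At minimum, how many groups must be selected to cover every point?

2

E and F cover everything between them: the union {1, 2, 3, 4, 5, 6, 7, 8, 9, 10, 11} is all of U.
No single group has all 11 points (the largest, C, has 9), so 2 is optimal.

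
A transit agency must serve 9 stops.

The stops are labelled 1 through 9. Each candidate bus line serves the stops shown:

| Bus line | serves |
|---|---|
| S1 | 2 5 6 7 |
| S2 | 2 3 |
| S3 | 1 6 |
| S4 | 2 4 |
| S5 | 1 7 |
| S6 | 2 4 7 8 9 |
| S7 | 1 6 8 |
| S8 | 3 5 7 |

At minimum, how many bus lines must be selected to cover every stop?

Take {S3, S6, S8}. Their union is {1, 2, 3, 4, 5, 6, 7, 8, 9}, which is all 9 stops.
Only S6 contains 9, so S6 is forced; the remaining 4 stops need at least 2 more bus lines (each remaining bus line adds at most 2) — so at least 3 bus lines are needed, and 3 is optimal.

3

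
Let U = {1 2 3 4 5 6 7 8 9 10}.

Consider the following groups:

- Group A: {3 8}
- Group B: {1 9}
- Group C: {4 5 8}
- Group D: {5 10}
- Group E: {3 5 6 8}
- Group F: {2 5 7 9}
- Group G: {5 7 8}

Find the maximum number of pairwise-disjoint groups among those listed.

A, B, D are pairwise disjoint (A={3,8}; B={1,9}; D={5,10}).
Every remaining group overlaps one of these, and no 4 of the listed groups are pairwise disjoint, so 3 is the maximum.

3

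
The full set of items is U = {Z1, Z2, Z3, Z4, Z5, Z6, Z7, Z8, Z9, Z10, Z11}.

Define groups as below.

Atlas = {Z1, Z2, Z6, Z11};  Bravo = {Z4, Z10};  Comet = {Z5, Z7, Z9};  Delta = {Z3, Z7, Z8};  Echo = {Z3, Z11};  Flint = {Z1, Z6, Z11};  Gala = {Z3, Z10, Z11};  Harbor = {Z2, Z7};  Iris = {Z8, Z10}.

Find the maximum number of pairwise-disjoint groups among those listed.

3

Comet, Echo, Iris are pairwise disjoint (Comet={Z5,Z7,Z9}; Echo={Z3,Z11}; Iris={Z8,Z10}).
Every remaining group overlaps one of these, and no 4 of the listed groups are pairwise disjoint, so 3 is the maximum.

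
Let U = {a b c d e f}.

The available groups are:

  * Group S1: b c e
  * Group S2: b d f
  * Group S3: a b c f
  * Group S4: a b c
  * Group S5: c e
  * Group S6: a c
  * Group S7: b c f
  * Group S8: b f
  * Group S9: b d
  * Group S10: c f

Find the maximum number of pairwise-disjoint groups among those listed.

S6, S8 are pairwise disjoint (S6={a,c}; S8={b,f}).
Every remaining group overlaps one of these, and no 3 of the listed groups are pairwise disjoint, so 2 is the maximum.

2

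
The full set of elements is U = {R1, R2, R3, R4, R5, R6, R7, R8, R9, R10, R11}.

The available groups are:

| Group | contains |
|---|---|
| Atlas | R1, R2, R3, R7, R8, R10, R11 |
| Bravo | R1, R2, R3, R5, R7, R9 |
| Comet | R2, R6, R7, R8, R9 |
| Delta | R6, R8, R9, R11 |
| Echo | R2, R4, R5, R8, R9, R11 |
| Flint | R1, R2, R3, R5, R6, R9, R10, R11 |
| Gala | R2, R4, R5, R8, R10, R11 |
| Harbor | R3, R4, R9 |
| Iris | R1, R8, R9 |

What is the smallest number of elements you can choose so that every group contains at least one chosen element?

Take H = {R3, R8}. Each listed group contains at least one of these, so H is a hitting set of size 2.
No single element lies in every group, so at least 2 are needed and 2 is optimal.

2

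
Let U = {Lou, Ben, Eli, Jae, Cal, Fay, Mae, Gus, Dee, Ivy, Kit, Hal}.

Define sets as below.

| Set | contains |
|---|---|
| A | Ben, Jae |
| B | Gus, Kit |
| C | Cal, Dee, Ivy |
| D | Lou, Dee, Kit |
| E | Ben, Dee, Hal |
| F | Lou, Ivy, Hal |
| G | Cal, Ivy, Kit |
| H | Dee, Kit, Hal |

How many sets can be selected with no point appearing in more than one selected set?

3

A, B, C are pairwise disjoint (A={Ben,Jae}; B={Gus,Kit}; C={Cal,Dee,Ivy}).
Every remaining set overlaps one of these, and no 4 of the listed sets are pairwise disjoint, so 3 is the maximum.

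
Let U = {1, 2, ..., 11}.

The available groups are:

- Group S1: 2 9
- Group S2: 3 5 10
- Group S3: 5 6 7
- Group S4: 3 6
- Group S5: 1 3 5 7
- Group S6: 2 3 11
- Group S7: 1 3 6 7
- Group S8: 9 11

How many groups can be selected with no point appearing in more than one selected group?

2

S1, S5 are pairwise disjoint (S1={2,9}; S5={1,3,5,7}).
Every remaining group overlaps one of these, and no 3 of the listed groups are pairwise disjoint, so 2 is the maximum.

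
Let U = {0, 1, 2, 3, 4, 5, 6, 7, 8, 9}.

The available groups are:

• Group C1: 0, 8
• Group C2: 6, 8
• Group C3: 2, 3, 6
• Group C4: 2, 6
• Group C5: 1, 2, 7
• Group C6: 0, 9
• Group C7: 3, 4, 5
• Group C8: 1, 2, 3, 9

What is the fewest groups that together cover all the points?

4

C2 and C5 and C6 and C7 together: C2 ∪ C5 ∪ C6 ∪ C7 = {0, 1, 2, 3, 4, 5, 6, 7, 8, 9} — every point is covered.
Only C7 contains 4, so C7 is forced; the remaining 7 points need at least 3 more groups (each remaining group adds at most 3) — so at least 4 groups are needed, and 4 is optimal.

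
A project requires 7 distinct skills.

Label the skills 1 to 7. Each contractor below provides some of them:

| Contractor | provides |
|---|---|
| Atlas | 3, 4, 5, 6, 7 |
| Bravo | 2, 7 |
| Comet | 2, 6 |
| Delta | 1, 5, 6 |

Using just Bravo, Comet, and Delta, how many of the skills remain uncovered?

2

Union of Bravo, Comet, Delta = {1, 2, 5, 6, 7}.
Not covered: 3, 4 — 2 skills.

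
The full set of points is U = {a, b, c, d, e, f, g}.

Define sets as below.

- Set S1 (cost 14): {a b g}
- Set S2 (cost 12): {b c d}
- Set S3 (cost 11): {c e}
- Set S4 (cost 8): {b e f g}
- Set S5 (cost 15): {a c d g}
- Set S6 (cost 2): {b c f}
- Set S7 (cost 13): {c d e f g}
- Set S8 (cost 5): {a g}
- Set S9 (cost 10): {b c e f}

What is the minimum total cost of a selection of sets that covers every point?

20

S6, S7, S8 together cover every point (S6 ∪ S7 ∪ S8 = {a, b, c, d, e, f, g}); total cost 2 + 13 + 5 = 20.
No covering selection has total cost below 20.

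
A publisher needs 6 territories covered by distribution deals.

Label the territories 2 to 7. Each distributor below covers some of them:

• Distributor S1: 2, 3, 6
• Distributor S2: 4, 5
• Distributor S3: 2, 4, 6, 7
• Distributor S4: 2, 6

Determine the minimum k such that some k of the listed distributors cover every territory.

S1 and S2 and S3 together: S1 ∪ S2 ∪ S3 = {2, 3, 4, 5, 6, 7} — every territory is covered.
Only S1 contains 3, so S1 is forced; the remaining 3 territories need at least 2 more distributors (each remaining distributor adds at most 2) — so at least 3 distributors are needed, and 3 is optimal.

3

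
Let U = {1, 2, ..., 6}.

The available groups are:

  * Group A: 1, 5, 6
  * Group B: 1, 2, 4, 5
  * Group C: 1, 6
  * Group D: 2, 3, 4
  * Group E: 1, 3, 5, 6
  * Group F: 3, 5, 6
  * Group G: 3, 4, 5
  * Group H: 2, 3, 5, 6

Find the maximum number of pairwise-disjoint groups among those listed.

C, G are pairwise disjoint (C={1,6}; G={3,4,5}).
Every remaining group overlaps one of these, and no 3 of the listed groups are pairwise disjoint, so 2 is the maximum.

2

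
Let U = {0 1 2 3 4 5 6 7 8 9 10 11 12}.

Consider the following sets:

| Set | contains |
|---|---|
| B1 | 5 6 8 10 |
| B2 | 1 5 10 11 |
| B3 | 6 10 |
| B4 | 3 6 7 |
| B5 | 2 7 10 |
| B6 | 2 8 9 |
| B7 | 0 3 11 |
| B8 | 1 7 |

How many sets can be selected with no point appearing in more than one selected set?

B3, B6, B7, B8 are pairwise disjoint (B3={6,10}; B6={2,8,9}; B7={0,3,11}; B8={1,7}).
Every remaining set overlaps one of these, and no 5 of the listed sets are pairwise disjoint, so 4 is the maximum.

4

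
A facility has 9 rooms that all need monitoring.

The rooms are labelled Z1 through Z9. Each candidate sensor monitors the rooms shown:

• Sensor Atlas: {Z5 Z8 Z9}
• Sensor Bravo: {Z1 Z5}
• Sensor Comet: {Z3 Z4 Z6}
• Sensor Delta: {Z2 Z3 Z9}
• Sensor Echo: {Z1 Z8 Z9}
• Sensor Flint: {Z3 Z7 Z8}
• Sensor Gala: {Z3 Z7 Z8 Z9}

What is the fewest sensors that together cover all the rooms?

Take {Bravo, Comet, Delta, Flint}. Their union is {Z1, Z2, Z3, Z4, Z5, Z6, Z7, Z8, Z9}, which is all 9 rooms.
Only Delta contains Z2, so Delta is forced; the remaining 6 rooms need at least 3 more sensors (each remaining sensor adds at most 2) — so at least 4 sensors are needed, and 4 is optimal.

4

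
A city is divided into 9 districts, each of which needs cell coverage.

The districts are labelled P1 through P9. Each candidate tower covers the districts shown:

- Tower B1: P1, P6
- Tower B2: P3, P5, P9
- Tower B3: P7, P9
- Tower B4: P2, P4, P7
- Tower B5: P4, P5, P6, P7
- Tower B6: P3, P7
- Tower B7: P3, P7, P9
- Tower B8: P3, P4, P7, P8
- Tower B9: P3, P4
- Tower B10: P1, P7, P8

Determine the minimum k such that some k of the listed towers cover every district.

B1 and B2 and B4 and B10 together: B1 ∪ B2 ∪ B4 ∪ B10 = {P1, P2, P3, P4, P5, P6, P7, P8, P9} — every district is covered.
No 3 of the 10 towers cover everything (all 120 combinations miss at least one district), so 4 is optimal.

4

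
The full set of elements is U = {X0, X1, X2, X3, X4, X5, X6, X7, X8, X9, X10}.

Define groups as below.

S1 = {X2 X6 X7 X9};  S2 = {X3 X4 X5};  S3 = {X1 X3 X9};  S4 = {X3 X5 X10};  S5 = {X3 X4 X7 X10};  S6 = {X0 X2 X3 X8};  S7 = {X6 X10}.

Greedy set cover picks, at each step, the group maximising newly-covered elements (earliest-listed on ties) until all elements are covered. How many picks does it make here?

5

Greedy: pick S1 (covers 4 new) → pick S2 (covers 3 new) → pick S6 (covers 2 new) → pick S3 (covers 1 new) → pick S4 (covers 1 new). Total picks: 5.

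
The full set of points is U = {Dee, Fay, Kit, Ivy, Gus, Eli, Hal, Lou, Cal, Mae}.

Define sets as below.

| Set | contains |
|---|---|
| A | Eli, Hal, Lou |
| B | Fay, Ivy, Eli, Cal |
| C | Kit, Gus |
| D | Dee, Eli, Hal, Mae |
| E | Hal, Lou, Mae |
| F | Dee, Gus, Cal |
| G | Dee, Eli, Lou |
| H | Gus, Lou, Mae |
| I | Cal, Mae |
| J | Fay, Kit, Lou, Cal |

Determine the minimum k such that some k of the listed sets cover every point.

Take {B, D, F, J}. Their union is {Dee, Fay, Kit, Ivy, Gus, Eli, Hal, Lou, Cal, Mae}, which is all 10 points.
No 3 of the 10 sets cover everything (all 120 combinations miss at least one point), so 4 is optimal.

4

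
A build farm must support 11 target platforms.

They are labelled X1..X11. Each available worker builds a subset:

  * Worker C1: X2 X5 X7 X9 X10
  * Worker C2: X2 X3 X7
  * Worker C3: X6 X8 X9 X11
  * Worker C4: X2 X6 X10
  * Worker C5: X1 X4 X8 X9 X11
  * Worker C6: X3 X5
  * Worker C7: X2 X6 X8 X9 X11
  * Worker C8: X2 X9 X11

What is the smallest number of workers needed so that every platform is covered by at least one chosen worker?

C1 and C4 and C5 and C6 together: C1 ∪ C4 ∪ C5 ∪ C6 = {X1, X2, X3, X4, X5, X6, X7, X8, X9, X10, X11} — every platform is covered.
No 3 of the 8 workers cover everything (all 56 combinations miss at least one platform), so 4 is optimal.

4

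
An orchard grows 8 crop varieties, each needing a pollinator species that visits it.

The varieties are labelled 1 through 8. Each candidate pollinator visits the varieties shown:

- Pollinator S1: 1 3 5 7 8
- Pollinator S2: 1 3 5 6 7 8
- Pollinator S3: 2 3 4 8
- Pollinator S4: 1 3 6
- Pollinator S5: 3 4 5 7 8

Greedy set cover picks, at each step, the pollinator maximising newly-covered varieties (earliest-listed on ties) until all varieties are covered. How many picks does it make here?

Greedy: pick S2 (covers 6 new) → pick S3 (covers 2 new). Total picks: 2.

2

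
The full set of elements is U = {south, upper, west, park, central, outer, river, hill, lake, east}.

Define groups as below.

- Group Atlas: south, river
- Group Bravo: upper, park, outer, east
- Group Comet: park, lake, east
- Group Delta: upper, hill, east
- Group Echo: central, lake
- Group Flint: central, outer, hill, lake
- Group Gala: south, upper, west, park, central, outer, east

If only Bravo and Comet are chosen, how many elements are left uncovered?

5

Union of Bravo, Comet = {upper, park, outer, lake, east}.
Not covered: south, west, central, river, hill — 5 elements.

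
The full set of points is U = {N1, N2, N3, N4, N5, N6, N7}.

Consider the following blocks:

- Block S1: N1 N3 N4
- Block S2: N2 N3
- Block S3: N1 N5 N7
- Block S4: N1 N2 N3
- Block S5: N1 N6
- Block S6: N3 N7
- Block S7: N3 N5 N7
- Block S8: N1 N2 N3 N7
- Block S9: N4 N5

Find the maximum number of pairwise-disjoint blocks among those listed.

S2, S5, S9 are pairwise disjoint (S2={N2,N3}; S5={N1,N6}; S9={N4,N5}).
Every remaining block overlaps one of these, and no 4 of the listed blocks are pairwise disjoint, so 3 is the maximum.

3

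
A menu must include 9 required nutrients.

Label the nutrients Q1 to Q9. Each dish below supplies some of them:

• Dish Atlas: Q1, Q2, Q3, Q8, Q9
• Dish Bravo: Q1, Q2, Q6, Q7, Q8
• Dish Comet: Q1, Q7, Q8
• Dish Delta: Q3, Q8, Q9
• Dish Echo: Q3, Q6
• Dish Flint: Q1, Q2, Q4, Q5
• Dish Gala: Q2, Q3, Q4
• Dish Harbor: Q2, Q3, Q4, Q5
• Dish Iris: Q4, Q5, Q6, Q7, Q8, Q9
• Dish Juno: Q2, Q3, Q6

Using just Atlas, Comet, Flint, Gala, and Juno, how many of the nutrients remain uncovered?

Union of Atlas, Comet, Flint, Gala, Juno = {Q1, Q2, Q3, Q4, Q5, Q6, Q7, Q8, Q9} — that's every nutrient, so 0 are uncovered.

0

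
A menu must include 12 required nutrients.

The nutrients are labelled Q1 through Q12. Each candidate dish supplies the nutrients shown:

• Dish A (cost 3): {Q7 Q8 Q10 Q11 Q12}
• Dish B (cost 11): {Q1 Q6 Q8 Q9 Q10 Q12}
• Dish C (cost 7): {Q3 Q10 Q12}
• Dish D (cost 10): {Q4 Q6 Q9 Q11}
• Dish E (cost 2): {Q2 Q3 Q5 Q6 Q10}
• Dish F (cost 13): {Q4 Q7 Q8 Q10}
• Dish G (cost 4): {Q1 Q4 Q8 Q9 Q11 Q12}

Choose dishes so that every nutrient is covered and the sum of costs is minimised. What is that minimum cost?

A, E, G together cover every nutrient (A ∪ E ∪ G = {Q1, Q2, Q3, Q4, Q5, Q6, Q7, Q8, Q9, Q10, Q11, Q12}); total cost 3 + 2 + 4 = 9.
No covering selection has total cost below 9.

9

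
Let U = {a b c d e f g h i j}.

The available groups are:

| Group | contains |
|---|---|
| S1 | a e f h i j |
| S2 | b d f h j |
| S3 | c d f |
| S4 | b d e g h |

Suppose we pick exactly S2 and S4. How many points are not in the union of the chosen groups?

3

Union of S2, S4 = {b, d, e, f, g, h, j}.
Not covered: a, c, i — 3 points.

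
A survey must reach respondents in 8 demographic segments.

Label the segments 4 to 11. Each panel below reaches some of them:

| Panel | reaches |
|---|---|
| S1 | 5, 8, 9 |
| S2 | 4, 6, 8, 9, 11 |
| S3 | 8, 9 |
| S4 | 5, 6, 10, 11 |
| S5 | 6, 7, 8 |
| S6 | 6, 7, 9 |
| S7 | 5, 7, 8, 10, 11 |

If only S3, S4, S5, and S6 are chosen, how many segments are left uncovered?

Union of S3, S4, S5, S6 = {5, 6, 7, 8, 9, 10, 11}.
Not covered: 4 — 1 segment.

1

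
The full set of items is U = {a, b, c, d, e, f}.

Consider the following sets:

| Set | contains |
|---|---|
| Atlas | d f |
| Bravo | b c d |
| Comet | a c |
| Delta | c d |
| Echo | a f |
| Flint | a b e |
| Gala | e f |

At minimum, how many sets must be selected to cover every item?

Delta and Flint and Gala together: Delta ∪ Flint ∪ Gala = {a, b, c, d, e, f} — every item is covered.
No 2 of the 7 sets cover everything (all 21 combinations miss at least one item), so 3 is optimal.

3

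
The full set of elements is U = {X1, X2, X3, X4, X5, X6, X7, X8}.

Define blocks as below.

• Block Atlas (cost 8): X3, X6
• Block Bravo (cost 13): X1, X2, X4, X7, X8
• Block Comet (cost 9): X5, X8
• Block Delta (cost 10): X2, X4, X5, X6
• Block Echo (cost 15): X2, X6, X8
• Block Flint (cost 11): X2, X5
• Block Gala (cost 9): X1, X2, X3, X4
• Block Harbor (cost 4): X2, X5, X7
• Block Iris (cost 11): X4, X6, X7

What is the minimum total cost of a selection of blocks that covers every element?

Atlas, Bravo, Harbor together cover every element (Atlas ∪ Bravo ∪ Harbor = {X1, X2, X3, X4, X5, X6, X7, X8}); total cost 8 + 13 + 4 = 25.
The greedy pick Harbor, Gala, Echo costs 28; no covering selection beats 25.

25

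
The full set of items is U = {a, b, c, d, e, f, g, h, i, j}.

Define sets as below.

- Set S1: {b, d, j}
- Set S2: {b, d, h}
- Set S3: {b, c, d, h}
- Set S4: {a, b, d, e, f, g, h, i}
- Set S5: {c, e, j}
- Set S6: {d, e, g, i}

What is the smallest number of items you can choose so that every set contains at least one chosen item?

T = {d, e} meets every set (each contains at least one member of T), and |T| = 2.
The sets S2, S5 are pairwise disjoint, so any hitting set needs a separate item for each — at least 2. Hence 2 is optimal.

2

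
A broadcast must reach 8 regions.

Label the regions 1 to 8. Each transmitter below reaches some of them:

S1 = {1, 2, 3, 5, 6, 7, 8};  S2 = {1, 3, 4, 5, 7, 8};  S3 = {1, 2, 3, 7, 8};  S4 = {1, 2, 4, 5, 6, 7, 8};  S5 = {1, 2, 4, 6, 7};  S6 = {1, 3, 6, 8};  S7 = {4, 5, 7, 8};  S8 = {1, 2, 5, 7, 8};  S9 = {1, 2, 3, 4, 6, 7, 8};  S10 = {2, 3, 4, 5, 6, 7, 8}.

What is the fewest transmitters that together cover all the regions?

S3 and S4 together: S3 ∪ S4 = {1, 2, 3, 4, 5, 6, 7, 8} — every region is covered.
No single transmitter has all 8 regions (the largest, S1, has 7), so 2 is optimal.

2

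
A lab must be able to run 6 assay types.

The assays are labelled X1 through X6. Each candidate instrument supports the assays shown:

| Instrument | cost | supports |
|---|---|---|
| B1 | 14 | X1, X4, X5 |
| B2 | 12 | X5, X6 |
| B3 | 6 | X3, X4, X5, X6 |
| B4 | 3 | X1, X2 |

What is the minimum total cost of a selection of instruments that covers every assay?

9

B3, B4 together cover every assay (B3 ∪ B4 = {X1, X2, X3, X4, X5, X6}); total cost 6 + 3 = 9.
No covering selection has total cost below 9.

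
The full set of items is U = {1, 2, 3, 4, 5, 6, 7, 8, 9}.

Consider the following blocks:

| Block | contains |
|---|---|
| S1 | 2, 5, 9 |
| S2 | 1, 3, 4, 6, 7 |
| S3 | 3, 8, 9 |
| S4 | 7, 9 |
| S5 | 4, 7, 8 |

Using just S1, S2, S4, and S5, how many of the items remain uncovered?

Union of S1, S2, S4, S5 = {1, 2, 3, 4, 5, 6, 7, 8, 9} — that's every item, so 0 are uncovered.

0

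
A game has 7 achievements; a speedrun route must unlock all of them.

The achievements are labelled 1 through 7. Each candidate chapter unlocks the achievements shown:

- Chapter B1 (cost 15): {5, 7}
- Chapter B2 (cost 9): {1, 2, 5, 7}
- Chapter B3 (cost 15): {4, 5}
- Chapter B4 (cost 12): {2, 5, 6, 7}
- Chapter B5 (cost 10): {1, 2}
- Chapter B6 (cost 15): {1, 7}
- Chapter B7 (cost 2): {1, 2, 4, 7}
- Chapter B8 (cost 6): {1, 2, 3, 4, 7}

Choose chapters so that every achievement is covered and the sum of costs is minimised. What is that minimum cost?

B4, B8 together cover every achievement (B4 ∪ B8 = {1, 2, 3, 4, 5, 6, 7}); total cost 12 + 6 = 18.
The greedy pick B7, B4, B8 costs 20; no covering selection beats 18.

18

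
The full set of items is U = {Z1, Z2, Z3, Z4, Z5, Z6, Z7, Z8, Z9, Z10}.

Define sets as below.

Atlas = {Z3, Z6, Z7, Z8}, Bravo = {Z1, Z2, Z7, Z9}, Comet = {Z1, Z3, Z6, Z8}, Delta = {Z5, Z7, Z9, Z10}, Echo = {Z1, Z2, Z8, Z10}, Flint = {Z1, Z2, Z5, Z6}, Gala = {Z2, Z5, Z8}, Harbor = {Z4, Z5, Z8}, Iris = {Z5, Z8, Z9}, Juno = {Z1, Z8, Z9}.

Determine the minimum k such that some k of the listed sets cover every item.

Take {Comet, Delta, Flint, Harbor}. Their union is {Z1, Z2, Z3, Z4, Z5, Z6, Z7, Z8, Z9, Z10}, which is all 10 items.
No 3 of the 10 sets cover everything (all 120 combinations miss at least one item), so 4 is optimal.

4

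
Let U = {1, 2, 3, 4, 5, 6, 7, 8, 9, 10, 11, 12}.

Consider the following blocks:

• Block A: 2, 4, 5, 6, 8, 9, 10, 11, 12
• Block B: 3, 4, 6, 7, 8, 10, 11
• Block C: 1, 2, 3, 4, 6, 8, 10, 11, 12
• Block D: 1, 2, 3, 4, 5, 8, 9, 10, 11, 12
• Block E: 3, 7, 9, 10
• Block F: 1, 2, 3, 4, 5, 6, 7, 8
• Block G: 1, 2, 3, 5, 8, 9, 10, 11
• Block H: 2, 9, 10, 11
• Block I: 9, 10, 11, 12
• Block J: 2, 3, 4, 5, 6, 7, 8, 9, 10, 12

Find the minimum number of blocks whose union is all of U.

B and D cover everything between them: the union {1, 2, 3, 4, 5, 6, 7, 8, 9, 10, 11, 12} is all of U.
No single block has all 12 points (the largest, D, has 10), so 2 is optimal.

2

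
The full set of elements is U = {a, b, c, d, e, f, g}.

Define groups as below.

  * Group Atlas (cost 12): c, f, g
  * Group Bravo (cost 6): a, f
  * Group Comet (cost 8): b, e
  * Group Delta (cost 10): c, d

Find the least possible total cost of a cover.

Atlas, Bravo, Comet, Delta together cover every element (Atlas ∪ Bravo ∪ Comet ∪ Delta = {a, b, c, d, e, f, g}); total cost 12 + 6 + 8 + 10 = 36.
No covering selection has total cost below 36.

36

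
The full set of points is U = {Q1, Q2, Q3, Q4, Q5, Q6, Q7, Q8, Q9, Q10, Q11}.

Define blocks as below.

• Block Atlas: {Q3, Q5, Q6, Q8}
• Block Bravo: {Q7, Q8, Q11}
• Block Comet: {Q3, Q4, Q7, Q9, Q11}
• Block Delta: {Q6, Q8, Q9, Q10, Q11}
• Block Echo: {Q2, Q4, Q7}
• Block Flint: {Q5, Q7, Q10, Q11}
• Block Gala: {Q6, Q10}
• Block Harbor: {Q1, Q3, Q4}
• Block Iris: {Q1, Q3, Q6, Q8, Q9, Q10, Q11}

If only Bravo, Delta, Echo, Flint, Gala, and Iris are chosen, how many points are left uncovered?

0

Union of Bravo, Delta, Echo, Flint, Gala, Iris = {Q1, Q2, Q3, Q4, Q5, Q6, Q7, Q8, Q9, Q10, Q11} — that's every point, so 0 are uncovered.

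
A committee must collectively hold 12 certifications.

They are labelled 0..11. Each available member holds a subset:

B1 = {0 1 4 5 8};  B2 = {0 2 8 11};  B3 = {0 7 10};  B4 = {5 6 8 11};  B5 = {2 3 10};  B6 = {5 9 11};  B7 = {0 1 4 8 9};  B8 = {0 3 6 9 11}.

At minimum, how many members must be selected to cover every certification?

4

Take {B3, B4, B5, B7}. Their union is {0, 1, 2, 3, 4, 5, 6, 7, 8, 9, 10, 11}, which is all 12 certifications.
Only B3 contains 7, so B3 is forced; the remaining 9 certifications need at least 3 more members (each remaining member adds at most 4) — so at least 4 members are needed, and 4 is optimal.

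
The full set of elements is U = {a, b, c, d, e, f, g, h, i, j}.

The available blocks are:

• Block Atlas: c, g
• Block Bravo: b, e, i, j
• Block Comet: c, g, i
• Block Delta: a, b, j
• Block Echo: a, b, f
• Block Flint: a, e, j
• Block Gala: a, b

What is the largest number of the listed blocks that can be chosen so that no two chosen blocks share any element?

Comet, Delta are pairwise disjoint (Comet={c,g,i}; Delta={a,b,j}).
Every remaining block overlaps one of these, and no 3 of the listed blocks are pairwise disjoint, so 2 is the maximum.

2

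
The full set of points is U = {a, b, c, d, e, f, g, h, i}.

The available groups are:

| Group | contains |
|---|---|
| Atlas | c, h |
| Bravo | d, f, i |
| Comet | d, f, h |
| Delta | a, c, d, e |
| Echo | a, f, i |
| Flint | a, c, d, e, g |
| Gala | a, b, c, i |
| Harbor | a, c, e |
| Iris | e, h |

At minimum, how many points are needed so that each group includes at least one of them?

T = {c, h, i} meets every group (each contains at least one member of T), and |T| = 3.
No choice of 2 points meets every group, so 3 is the minimum.

3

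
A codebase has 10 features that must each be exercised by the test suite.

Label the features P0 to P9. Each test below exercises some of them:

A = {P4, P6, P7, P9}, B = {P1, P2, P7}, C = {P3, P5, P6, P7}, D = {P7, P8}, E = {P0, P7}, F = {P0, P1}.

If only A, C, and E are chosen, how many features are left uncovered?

3

Union of A, C, E = {P0, P3, P4, P5, P6, P7, P9}.
Not covered: P1, P2, P8 — 3 features.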